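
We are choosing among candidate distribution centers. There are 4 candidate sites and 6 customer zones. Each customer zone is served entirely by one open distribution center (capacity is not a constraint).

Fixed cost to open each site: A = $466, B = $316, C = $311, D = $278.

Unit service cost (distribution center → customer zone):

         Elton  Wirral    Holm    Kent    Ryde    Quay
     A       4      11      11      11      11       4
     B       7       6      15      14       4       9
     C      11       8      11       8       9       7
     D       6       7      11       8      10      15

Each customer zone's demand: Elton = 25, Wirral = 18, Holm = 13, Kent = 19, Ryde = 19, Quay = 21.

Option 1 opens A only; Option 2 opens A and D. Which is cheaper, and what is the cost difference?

Option 1: {A}: Elton→A 4·25=100, Wirral→A 11·18=198, Holm→A 11·13=143, Kent→A 11·19=209, Ryde→A 11·19=209, Quay→A 4·21=84. Service 943; fixed 466; total 1409.
Option 2: {A, D}: Elton→A 4·25=100, Wirral→D 7·18=126, Holm→A 11·13=143, Kent→D 8·19=152, Ryde→D 10·19=190, Quay→A 4·21=84. Service 795; fixed 744; total 1539.
Difference: |1409 − 1539| = 130.

Option 1 is cheaper by 130.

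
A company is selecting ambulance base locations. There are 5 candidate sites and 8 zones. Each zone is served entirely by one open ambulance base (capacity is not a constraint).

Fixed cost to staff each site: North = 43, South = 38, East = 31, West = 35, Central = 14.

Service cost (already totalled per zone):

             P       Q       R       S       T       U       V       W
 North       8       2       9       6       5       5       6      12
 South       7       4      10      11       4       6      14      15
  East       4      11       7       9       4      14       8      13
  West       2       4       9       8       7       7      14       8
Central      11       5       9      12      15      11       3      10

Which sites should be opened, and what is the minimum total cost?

Open Central only; minimum total cost 90.

For any fixed open set, each zone goes to its cheapest open site; total = fixed + service.
{Central}: P→Central 11, Q→Central 5, R→Central 9, S→Central 12, T→Central 15, U→Central 11, V→Central 3, W→Central 10. Service 76; fixed 14; total 90.
{West}: service 59 + fixed 35 = 94
{North}: P→North 8, Q→North 2, R→North 9, S→North 6, T→North 5, U→North 5, V→North 6, W→North 12. Service 53; fixed 43; total 96.
{North, South, East, West, Central}: P→West 2, Q→North 2, R→East 7, S→North 6, T→South 4, U→North 5, V→Central 3, W→West 8. Service 37; fixed 161; total 198.
No other subset beats 90.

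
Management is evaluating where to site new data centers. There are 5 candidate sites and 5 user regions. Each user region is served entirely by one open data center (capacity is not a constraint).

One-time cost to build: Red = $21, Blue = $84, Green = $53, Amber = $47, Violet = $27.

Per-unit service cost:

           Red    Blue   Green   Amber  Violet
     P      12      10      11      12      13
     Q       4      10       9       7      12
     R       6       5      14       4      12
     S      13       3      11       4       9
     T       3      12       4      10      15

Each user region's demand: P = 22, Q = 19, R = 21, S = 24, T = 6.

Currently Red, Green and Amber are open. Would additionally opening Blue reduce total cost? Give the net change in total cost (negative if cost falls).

No — net change +38 (cost rises by 38).

Current service cost with {Red, Green, Amber}: 516.
Adding Blue: each user region re-picks its cheapest; new service cost 470, saving 46.
Extra fixed cost: 84. Net change = 84 − 46 = 38.
(Totals: 637 → 675.)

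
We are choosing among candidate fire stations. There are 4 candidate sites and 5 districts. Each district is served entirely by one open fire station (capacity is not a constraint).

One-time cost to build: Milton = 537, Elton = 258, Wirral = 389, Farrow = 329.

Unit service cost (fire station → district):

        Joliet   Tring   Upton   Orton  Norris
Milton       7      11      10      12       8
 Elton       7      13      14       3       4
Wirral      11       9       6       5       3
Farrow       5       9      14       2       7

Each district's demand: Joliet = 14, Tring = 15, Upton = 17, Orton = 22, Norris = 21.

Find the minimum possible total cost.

For any fixed open set, each district goes to its cheapest open site; total = fixed + service.
{Elton}: Joliet→Elton 7·14=98, Tring→Elton 13·15=195, Upton→Elton 14·17=238, Orton→Elton 3·22=66, Norris→Elton 4·21=84. Service 681; fixed 258; total 939.
{Wirral}: Joliet→Wirral 11·14=154, Tring→Wirral 9·15=135, Upton→Wirral 6·17=102, Orton→Wirral 5·22=110, Norris→Wirral 3·21=63. Service 564; fixed 389; total 953.
{Farrow}: Joliet→Farrow 5·14=70, Tring→Farrow 9·15=135, Upton→Farrow 14·17=238, Orton→Farrow 2·22=44, Norris→Farrow 7·21=147. Service 634; fixed 329; total 963.
{Milton, Elton, Wirral, Farrow}: Joliet→Farrow 5·14=70, Tring→Wirral 9·15=135, Upton→Wirral 6·17=102, Orton→Farrow 2·22=44, Norris→Wirral 3·21=63. Service 414; fixed 1513; total 1927.
No other subset beats 939.

Minimum total cost: 939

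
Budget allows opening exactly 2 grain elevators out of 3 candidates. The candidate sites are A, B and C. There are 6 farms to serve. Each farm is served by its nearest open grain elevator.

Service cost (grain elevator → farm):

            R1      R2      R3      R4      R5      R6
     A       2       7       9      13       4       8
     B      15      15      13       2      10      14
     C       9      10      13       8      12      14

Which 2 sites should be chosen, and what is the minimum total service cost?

Choose A and B; total service cost 32.

With exactly 2 open, each farm uses its cheapest among the chosen.
{A, B}: R1→A 2, R2→A 7, R3→A 9, R4→B 2, R5→A 4, R6→A 8. Service cost 32.
{A, C}: service cost 38
{B, C}: service cost 58
Among all 3 size-2 choices, {A, B} is lowest.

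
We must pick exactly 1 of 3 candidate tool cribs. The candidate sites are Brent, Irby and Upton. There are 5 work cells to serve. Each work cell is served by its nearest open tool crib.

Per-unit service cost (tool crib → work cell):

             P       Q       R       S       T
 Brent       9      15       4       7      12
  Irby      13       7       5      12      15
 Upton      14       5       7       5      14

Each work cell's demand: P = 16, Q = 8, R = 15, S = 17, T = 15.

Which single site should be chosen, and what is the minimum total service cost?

Choose Brent only; total service cost 623.

With exactly 1 open, each work cell uses its cheapest among the chosen.
{Brent}: P→Brent 9·16=144, Q→Brent 15·8=120, R→Brent 4·15=60, S→Brent 7·17=119, T→Brent 12·15=180. Service cost 623.
{Upton}: service cost 664
{Irby}: service cost 768
Among all 3 size-1 choices, {Brent} is lowest.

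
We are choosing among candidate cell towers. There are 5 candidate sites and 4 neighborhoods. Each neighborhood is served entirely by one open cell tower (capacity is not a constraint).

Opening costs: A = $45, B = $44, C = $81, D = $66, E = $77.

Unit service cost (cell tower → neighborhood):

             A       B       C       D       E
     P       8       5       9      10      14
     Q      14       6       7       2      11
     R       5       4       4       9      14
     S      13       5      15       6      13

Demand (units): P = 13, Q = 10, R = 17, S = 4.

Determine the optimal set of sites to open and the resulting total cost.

Open B only; minimum total cost 257.

For any fixed open set, each neighborhood goes to its cheapest open site; total = fixed + service.
{B}: P→B 5·13=65, Q→B 6·10=60, R→B 4·17=68, S→B 5·4=20. Service 213; fixed 44; total 257.
{B, D}: P→B 5·13=65, Q→D 2·10=20, R→B 4·17=68, S→B 5·4=20. Service 173; fixed 110; total 283.
{A, B}: service 213 + fixed 89 = 302
{A, B, C, D, E}: service 173 + fixed 313 = 486
No other subset beats 257.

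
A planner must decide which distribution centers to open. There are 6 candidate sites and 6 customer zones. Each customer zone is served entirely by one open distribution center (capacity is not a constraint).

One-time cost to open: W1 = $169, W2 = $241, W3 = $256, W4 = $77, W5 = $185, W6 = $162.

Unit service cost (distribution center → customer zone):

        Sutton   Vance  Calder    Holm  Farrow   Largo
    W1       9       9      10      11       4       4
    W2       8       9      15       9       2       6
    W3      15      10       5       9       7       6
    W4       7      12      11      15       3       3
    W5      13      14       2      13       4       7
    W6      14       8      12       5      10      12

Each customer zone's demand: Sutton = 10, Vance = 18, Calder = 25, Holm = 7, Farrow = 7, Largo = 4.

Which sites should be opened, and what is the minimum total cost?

Open W4 and W5; minimum total cost 722.

For any fixed open set, each customer zone goes to its cheapest open site; total = fixed + service.
{W4, W5}: Sutton→W4 7·10=70, Vance→W4 12·18=216, Calder→W5 2·25=50, Holm→W5 13·7=91, Farrow→W4 3·7=21, Largo→W4 3·4=12. Service 460; fixed 262; total 722.
{W4, W5, W6}: Sutton→W4 7·10=70, Vance→W6 8·18=144, Calder→W5 2·25=50, Holm→W6 5·7=35, Farrow→W4 3·7=21, Largo→W4 3·4=12. Service 332; fixed 424; total 756.
{W5, W6}: Sutton→W5 13·10=130, Vance→W6 8·18=144, Calder→W5 2·25=50, Holm→W6 5·7=35, Farrow→W5 4·7=28, Largo→W5 7·4=28. Service 415; fixed 347; total 762.
{W1, W2, W3, W4, W5, W6}: service 325 + fixed 1090 = 1415
No other subset beats 722.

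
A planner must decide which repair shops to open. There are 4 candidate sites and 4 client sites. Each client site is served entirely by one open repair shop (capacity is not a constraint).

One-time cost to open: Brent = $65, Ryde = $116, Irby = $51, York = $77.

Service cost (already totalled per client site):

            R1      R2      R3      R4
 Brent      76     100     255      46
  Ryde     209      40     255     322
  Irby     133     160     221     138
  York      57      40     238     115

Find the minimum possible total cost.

Minimum total cost: 523

For any fixed open set, each client site goes to its cheapest open site; total = fixed + service.
{Brent, York}: R1→York 57, R2→York 40, R3→York 238, R4→Brent 46. Service 381; fixed 142; total 523.
{York}: service 450 + fixed 77 = 527
{Brent}: service 477 + fixed 65 = 542
{Brent, Ryde, Irby, York}: service 364 + fixed 309 = 673
No other subset beats 523.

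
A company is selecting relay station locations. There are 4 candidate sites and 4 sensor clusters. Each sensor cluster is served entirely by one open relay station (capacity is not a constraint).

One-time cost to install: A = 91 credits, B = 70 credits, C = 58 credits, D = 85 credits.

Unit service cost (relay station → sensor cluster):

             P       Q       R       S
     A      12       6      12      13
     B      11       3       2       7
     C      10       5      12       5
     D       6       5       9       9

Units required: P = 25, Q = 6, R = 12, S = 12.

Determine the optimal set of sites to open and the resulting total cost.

For any fixed open set, each sensor cluster goes to its cheapest open site; total = fixed + service.
{B, D}: P→D 6·25=150, Q→B 3·6=18, R→B 2·12=24, S→B 7·12=84. Service 276; fixed 155; total 431.
{B, C, D}: P→D 6·25=150, Q→B 3·6=18, R→B 2·12=24, S→C 5·12=60. Service 252; fixed 213; total 465.
{B}: service 401 + fixed 70 = 471
{A, B, C, D}: P→D 6·25=150, Q→B 3·6=18, R→B 2·12=24, S→C 5·12=60. Service 252; fixed 304; total 556.
No other subset beats 431.

Open B and D; minimum total cost 431.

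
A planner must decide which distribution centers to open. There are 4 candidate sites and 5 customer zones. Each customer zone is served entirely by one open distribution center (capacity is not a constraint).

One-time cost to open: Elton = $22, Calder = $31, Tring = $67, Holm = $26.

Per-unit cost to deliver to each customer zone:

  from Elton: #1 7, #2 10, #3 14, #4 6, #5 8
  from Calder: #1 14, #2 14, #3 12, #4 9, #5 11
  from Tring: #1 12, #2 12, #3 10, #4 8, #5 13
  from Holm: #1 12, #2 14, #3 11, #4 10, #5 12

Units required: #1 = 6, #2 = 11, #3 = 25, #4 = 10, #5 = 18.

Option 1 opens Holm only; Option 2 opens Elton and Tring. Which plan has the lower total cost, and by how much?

Option 1: {Holm}: #1→Holm 12·6=72, #2→Holm 14·11=154, #3→Holm 11·25=275, #4→Holm 10·10=100, #5→Holm 12·18=216. Service 817; fixed 26; total 843.
Option 2: {Elton, Tring}: #1→Elton 7·6=42, #2→Elton 10·11=110, #3→Tring 10·25=250, #4→Elton 6·10=60, #5→Elton 8·18=144. Service 606; fixed 89; total 695.
Difference: |843 − 695| = 148.

Option 2 is cheaper by 148.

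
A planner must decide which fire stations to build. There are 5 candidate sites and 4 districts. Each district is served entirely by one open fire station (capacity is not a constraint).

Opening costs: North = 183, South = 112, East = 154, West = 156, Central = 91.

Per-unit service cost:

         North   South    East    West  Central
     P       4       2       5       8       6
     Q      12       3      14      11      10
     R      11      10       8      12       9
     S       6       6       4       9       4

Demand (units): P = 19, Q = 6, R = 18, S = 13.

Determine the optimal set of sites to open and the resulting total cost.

For any fixed open set, each district goes to its cheapest open site; total = fixed + service.
{South}: P→South 2·19=38, Q→South 3·6=18, R→South 10·18=180, S→South 6·13=78. Service 314; fixed 112; total 426.
{South, Central}: service 270 + fixed 203 = 473
{Central}: service 388 + fixed 91 = 479
{North, South, East, West, Central}: service 252 + fixed 696 = 948
No other subset beats 426.

Open South only; minimum total cost 426.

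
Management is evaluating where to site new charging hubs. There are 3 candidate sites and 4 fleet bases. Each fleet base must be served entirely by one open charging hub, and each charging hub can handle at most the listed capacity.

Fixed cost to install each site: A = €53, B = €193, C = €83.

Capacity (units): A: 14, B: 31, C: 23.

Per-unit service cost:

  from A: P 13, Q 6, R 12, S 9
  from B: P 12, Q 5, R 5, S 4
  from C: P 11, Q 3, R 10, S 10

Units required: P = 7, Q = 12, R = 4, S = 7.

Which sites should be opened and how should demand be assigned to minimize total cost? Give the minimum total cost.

Open {A, C}: P→C 11·7=77, Q→C 3·12=36, R→C 10·4=40, S→A 9·7=63.
Loads: A carries 7/14, C carries 23/23. Service 216; fixed 136; total 352.
Next best feasible plan costs 360.

Minimum total cost: 352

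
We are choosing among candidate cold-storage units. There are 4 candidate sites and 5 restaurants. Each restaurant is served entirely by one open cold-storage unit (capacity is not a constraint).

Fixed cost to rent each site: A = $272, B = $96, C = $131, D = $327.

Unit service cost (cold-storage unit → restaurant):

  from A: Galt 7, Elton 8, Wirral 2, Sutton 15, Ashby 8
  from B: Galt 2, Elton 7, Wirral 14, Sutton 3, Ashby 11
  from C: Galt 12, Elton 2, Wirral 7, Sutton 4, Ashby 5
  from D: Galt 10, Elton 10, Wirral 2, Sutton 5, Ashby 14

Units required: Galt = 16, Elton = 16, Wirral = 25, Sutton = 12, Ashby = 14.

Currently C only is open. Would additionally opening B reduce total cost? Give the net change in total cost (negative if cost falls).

Yes — net change −76 (cost falls by 76).

Current service cost with {C}: 517.
Adding B: each restaurant re-picks its cheapest; new service cost 345, saving 172.
Extra fixed cost: 96. Net change = 96 − 172 = -76.
(Totals: 648 → 572.)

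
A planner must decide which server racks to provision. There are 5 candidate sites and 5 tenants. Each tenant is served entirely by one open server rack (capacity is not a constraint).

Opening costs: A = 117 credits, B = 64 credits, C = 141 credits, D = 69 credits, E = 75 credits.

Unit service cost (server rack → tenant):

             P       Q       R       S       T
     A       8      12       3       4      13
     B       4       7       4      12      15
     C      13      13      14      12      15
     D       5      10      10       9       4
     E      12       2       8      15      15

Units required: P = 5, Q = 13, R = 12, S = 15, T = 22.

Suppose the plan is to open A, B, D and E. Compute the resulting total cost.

Each tenant is assigned to its cheapest site among the open ones.
{A, B, D, E}: P→B 4·5=20, Q→E 2·13=26, R→A 3·12=36, S→A 4·15=60, T→D 4·22=88. Service 230; fixed 325; total 555.

Total cost: 555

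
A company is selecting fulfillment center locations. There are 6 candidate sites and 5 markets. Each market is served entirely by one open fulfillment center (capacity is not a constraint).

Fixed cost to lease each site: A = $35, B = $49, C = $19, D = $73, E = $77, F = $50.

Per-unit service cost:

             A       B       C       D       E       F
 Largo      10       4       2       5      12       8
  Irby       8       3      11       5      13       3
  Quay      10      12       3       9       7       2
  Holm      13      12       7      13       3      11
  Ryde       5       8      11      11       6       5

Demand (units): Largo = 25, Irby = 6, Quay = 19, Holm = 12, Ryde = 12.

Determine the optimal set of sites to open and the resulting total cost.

Open C and F; minimum total cost 319.

For any fixed open set, each market goes to its cheapest open site; total = fixed + service.
{C, F}: Largo→C 2·25=50, Irby→F 3·6=18, Quay→F 2·19=38, Holm→C 7·12=84, Ryde→F 5·12=60. Service 250; fixed 69; total 319.
{C, E, F}: service 202 + fixed 146 = 348
{A, C}: Largo→C 2·25=50, Irby→A 8·6=48, Quay→C 3·19=57, Holm→C 7·12=84, Ryde→A 5·12=60. Service 299; fixed 54; total 353.
{A, B, C, D, E, F}: Largo→C 2·25=50, Irby→B 3·6=18, Quay→F 2·19=38, Holm→E 3·12=36, Ryde→A 5·12=60. Service 202; fixed 303; total 505.
No other subset beats 319.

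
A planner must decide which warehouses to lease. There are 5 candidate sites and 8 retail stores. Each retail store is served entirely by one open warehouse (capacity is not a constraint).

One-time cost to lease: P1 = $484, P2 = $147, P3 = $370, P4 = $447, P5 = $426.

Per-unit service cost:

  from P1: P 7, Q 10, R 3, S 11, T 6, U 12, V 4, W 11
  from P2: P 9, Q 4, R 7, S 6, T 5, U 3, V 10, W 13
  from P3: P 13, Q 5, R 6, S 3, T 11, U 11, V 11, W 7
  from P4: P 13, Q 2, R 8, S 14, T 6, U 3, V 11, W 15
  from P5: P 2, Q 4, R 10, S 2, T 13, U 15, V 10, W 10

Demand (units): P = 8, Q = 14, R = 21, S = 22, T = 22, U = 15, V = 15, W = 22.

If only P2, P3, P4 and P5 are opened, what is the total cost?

Each retail store is assigned to its cheapest site among the open ones.
{P2, P3, P4, P5}: P→P5 2·8=16, Q→P4 2·14=28, R→P3 6·21=126, S→P5 2·22=44, T→P2 5·22=110, U→P2 3·15=45, V→P2 10·15=150, W→P3 7·22=154. Service 673; fixed 1390; total 2063.

Total cost: 2063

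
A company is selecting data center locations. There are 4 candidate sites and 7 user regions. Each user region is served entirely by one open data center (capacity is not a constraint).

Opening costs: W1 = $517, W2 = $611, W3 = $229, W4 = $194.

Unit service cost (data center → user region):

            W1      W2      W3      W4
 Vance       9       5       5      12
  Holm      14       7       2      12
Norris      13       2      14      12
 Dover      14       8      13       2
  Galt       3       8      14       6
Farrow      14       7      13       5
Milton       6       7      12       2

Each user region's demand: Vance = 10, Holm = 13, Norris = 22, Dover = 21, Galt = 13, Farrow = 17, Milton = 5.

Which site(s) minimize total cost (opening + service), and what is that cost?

For any fixed open set, each user region goes to its cheapest open site; total = fixed + service.
{W4}: Vance→W4 12·10=120, Holm→W4 12·13=156, Norris→W4 12·22=264, Dover→W4 2·21=42, Galt→W4 6·13=78, Farrow→W4 5·17=85, Milton→W4 2·5=10. Service 755; fixed 194; total 949.
{W3, W4}: service 555 + fixed 423 = 978
{W2, W4}: service 400 + fixed 805 = 1205
{W1, W2, W3, W4}: Vance→W2 5·10=50, Holm→W3 2·13=26, Norris→W2 2·22=44, Dover→W4 2·21=42, Galt→W1 3·13=39, Farrow→W4 5·17=85, Milton→W4 2·5=10. Service 296; fixed 1551; total 1847.
No other subset beats 949.

Open W4 only; minimum total cost 949.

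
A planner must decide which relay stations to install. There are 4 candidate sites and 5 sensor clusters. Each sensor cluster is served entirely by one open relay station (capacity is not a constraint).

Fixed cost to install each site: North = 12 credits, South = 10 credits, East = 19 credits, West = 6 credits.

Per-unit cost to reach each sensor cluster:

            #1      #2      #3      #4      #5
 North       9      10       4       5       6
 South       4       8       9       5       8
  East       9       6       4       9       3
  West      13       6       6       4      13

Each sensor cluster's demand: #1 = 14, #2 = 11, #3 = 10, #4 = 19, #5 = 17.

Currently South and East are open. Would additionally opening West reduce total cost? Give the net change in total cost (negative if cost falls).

Current service cost with {South, East}: 308.
Adding West: each sensor cluster re-picks its cheapest; new service cost 289, saving 19.
Extra fixed cost: 6. Net change = 6 − 19 = -13.
(Totals: 337 → 324.)

Yes — net change −13 (cost falls by 13).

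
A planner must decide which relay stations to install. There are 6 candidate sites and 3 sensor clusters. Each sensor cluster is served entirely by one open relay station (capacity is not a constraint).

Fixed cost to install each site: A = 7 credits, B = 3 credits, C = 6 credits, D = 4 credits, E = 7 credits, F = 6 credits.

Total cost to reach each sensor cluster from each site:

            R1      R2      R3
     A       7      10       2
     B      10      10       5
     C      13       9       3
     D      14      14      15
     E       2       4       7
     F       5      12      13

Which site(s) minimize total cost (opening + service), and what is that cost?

Open E only; minimum total cost 20.

For any fixed open set, each sensor cluster goes to its cheapest open site; total = fixed + service.
{E}: R1→E 2, R2→E 4, R3→E 7. Service 13; fixed 7; total 20.
{B, E}: service 11 + fixed 10 = 21
{A, E}: service 8 + fixed 14 = 22
{A, B, C, D, E, F}: service 8 + fixed 33 = 41
No other subset beats 20.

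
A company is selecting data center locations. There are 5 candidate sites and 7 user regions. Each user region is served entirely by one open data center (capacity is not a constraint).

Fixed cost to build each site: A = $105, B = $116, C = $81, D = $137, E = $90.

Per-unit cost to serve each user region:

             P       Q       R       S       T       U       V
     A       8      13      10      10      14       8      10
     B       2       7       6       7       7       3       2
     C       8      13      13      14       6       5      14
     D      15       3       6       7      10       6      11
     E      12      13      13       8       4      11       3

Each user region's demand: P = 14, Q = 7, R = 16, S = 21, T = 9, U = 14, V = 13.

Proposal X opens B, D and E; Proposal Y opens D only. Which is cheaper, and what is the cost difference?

Proposal X: {B, D, E}: P→B 2·14=28, Q→D 3·7=21, R→B 6·16=96, S→B 7·21=147, T→E 4·9=36, U→B 3·14=42, V→B 2·13=26. Service 396; fixed 343; total 739.
Proposal Y: {D}: P→D 15·14=210, Q→D 3·7=21, R→D 6·16=96, S→D 7·21=147, T→D 10·9=90, U→D 6·14=84, V→D 11·13=143. Service 791; fixed 137; total 928.
Difference: |739 − 928| = 189.

Proposal X is cheaper by 189.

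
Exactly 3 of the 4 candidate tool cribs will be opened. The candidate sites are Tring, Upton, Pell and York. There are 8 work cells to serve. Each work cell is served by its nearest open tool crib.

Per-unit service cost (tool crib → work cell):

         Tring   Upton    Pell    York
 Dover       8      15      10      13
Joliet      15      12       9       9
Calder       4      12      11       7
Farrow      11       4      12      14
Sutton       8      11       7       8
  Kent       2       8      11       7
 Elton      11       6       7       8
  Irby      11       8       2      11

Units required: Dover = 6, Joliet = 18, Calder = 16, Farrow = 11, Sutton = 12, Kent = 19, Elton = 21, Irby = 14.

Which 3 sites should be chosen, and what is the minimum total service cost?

With exactly 3 open, each work cell uses its cheapest among the chosen.
{Tring, Upton, Pell}: Dover→Tring 8·6=48, Joliet→Pell 9·18=162, Calder→Tring 4·16=64, Farrow→Upton 4·11=44, Sutton→Pell 7·12=84, Kent→Tring 2·19=38, Elton→Upton 6·21=126, Irby→Pell 2·14=28. Service cost 594.
{Tring, Upton, York}: service cost 690
{Tring, Pell, York}: service cost 692
Among all 4 size-3 choices, {Tring, Upton, Pell} is lowest.

Choose Tring, Upton and Pell; total service cost 594.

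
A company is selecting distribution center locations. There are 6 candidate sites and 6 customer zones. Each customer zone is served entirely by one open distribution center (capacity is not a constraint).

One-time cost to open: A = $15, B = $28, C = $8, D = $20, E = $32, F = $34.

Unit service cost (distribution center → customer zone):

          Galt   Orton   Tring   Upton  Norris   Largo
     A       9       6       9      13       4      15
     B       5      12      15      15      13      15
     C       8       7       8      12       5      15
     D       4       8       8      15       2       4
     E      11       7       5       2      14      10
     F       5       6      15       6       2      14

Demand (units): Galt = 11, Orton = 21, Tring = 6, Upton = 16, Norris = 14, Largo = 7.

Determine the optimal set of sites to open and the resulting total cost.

For any fixed open set, each customer zone goes to its cheapest open site; total = fixed + service.
{A, D, E}: Galt→D 4·11=44, Orton→A 6·21=126, Tring→E 5·6=30, Upton→E 2·16=32, Norris→D 2·14=28, Largo→D 4·7=28. Service 288; fixed 67; total 355.
{D, E}: Galt→D 4·11=44, Orton→E 7·21=147, Tring→E 5·6=30, Upton→E 2·16=32, Norris→D 2·14=28, Largo→D 4·7=28. Service 309; fixed 52; total 361.
{A, C, D, E}: service 288 + fixed 75 = 363
{A, B, C, D, E, F}: service 288 + fixed 137 = 425
No other subset beats 355.

Open A, D and E; minimum total cost 355.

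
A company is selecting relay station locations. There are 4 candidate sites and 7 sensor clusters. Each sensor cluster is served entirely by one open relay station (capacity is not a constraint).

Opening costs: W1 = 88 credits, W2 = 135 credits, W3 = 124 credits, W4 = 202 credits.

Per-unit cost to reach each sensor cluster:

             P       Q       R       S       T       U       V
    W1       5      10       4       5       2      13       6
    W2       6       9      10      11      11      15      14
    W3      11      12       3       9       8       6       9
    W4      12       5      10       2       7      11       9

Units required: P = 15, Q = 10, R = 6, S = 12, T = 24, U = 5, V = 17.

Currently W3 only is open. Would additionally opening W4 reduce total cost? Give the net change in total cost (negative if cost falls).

Current service cost with {W3}: 786.
Adding W4: each sensor cluster re-picks its cheapest; new service cost 608, saving 178.
Extra fixed cost: 202. Net change = 202 − 178 = 24.
(Totals: 910 → 934.)

No — net change +24 (cost rises by 24).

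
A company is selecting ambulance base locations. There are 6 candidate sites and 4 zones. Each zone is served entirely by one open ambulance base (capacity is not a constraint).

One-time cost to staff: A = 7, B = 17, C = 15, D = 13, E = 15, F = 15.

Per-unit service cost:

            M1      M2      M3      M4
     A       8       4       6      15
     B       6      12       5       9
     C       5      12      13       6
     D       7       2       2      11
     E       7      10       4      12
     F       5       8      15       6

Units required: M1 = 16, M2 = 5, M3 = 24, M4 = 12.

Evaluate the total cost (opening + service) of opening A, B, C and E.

Total cost: 322

Each zone is assigned to its cheapest site among the open ones.
{A, B, C, E}: M1→C 5·16=80, M2→A 4·5=20, M3→E 4·24=96, M4→C 6·12=72. Service 268; fixed 54; total 322.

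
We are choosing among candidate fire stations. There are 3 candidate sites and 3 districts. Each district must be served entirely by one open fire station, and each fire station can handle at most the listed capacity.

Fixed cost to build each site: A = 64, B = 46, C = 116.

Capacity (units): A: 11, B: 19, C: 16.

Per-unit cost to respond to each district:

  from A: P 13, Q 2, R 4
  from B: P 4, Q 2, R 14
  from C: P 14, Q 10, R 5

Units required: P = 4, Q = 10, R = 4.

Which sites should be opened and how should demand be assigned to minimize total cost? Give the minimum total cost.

Minimum total cost: 138

Open {B}: P→B 4·4=16, Q→B 2·10=20, R→B 14·4=56.
Loads: B carries 18/19. Service 92; fixed 46; total 138.
Next best feasible plan costs 162.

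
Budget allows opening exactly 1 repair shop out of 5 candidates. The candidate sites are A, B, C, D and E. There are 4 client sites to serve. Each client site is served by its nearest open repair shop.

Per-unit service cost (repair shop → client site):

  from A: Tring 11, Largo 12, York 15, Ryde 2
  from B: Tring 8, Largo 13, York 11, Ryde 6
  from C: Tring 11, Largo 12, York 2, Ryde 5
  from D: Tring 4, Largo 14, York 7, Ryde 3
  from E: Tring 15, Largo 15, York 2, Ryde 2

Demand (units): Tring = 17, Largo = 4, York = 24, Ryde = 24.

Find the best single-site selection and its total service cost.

With exactly 1 open, each client site uses its cheapest among the chosen.
{D}: Tring→D 4·17=68, Largo→D 14·4=56, York→D 7·24=168, Ryde→D 3·24=72. Service cost 364.
{C}: service cost 403
{E}: service cost 411
Among all 5 size-1 choices, {D} is lowest.

Choose D only; total service cost 364.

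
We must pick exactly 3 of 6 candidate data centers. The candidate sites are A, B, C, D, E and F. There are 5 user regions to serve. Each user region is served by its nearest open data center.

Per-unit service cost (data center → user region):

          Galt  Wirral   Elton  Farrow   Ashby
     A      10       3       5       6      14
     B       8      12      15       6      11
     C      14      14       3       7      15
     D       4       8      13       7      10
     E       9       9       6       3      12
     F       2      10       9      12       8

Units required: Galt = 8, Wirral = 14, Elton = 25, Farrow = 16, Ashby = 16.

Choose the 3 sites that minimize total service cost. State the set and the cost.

Choose A, C and F; total service cost 357.

With exactly 3 open, each user region uses its cheapest among the chosen.
{A, C, F}: Galt→F 2·8=16, Wirral→A 3·14=42, Elton→C 3·25=75, Farrow→A 6·16=96, Ashby→F 8·16=128. Service cost 357.
{A, E, F}: service cost 359
{C, E, F}: service cost 393
Among all 20 size-3 choices, {A, C, F} is lowest.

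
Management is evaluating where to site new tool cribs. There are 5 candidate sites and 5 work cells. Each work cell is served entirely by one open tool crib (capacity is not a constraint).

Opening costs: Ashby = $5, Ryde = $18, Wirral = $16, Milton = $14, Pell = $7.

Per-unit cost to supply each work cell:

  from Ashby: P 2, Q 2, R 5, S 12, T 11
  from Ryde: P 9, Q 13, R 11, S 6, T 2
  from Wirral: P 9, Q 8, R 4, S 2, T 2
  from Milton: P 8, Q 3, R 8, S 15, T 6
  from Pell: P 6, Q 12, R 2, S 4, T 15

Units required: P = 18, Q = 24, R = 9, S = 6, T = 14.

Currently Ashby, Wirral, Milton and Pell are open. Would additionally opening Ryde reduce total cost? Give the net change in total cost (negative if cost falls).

Current service cost with {Ashby, Wirral, Milton, Pell}: 142.
Adding Ryde: each work cell re-picks its cheapest; new service cost 142, saving 0.
Extra fixed cost: 18. Net change = 18 − 0 = 18.
(Totals: 184 → 202.)

No — net change +18 (cost rises by 18).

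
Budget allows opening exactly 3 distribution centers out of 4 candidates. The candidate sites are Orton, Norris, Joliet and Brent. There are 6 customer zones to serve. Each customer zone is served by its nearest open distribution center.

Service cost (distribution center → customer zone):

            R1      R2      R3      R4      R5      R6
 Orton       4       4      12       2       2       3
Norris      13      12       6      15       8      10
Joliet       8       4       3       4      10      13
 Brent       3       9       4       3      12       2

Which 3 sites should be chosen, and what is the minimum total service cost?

Choose Orton, Joliet and Brent; total service cost 16.

With exactly 3 open, each customer zone uses its cheapest among the chosen.
{Orton, Joliet, Brent}: R1→Brent 3, R2→Orton 4, R3→Joliet 3, R4→Orton 2, R5→Orton 2, R6→Brent 2. Service cost 16.
{Orton, Norris, Brent}: service cost 17
{Orton, Norris, Joliet}: service cost 18
Among all 4 size-3 choices, {Orton, Joliet, Brent} is lowest.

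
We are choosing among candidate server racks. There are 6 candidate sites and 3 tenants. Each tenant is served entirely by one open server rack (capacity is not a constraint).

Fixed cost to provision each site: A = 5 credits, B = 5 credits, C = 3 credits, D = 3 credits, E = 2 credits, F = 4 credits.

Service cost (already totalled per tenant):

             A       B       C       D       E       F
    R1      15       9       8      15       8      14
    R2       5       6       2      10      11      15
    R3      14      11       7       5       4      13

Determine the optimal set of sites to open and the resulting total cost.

For any fixed open set, each tenant goes to its cheapest open site; total = fixed + service.
{C, E}: R1→C 8, R2→C 2, R3→E 4. Service 14; fixed 5; total 19.
{C}: service 17 + fixed 3 = 20
{C, D}: service 15 + fixed 6 = 21
{A, B, C, D, E, F}: R1→C 8, R2→C 2, R3→E 4. Service 14; fixed 22; total 36.
No other subset beats 19.

Open C and E; minimum total cost 19.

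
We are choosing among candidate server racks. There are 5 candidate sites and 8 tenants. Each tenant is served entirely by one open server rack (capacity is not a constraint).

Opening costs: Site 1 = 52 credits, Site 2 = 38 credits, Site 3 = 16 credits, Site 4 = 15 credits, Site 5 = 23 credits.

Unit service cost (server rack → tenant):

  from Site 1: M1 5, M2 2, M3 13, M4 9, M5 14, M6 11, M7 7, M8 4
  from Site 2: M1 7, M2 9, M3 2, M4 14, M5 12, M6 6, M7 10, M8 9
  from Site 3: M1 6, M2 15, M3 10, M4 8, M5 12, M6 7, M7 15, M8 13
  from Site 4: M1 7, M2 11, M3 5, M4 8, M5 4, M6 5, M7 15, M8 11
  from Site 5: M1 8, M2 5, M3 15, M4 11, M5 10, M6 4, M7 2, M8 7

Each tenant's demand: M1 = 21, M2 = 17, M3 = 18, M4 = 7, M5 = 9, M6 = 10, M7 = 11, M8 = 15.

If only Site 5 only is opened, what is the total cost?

Each tenant is assigned to its cheapest site among the open ones.
{Site 5}: M1→Site 5 8·21=168, M2→Site 5 5·17=85, M3→Site 5 15·18=270, M4→Site 5 11·7=77, M5→Site 5 10·9=90, M6→Site 5 4·10=40, M7→Site 5 2·11=22, M8→Site 5 7·15=105. Service 857; fixed 23; total 880.

Total cost: 880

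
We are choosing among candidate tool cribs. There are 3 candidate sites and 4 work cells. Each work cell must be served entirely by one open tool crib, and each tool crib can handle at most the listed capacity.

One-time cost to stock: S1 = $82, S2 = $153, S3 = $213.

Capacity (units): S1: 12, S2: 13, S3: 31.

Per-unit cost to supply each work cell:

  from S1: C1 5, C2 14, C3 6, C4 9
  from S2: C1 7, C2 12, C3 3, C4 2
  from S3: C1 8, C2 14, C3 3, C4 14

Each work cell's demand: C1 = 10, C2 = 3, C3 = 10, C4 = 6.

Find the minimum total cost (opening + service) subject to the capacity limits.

Minimum total cost: 449

Open {S3}: C1→S3 8·10=80, C2→S3 14·3=42, C3→S3 3·10=30, C4→S3 14·6=84.
Loads: S3 carries 29/31. Service 236; fixed 213; total 449.
Next best feasible plan costs 501.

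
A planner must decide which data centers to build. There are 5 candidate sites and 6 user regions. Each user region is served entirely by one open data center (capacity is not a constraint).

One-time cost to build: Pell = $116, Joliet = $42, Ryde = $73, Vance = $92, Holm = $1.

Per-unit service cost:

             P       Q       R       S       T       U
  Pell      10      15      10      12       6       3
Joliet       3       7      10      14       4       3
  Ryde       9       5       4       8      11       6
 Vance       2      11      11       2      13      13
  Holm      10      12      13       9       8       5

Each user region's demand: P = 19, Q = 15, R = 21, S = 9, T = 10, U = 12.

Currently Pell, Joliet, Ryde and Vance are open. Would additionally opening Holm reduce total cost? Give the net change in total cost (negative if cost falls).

No — net change +1 (cost rises by 1).

Current service cost with {Pell, Joliet, Ryde, Vance}: 291.
Adding Holm: each user region re-picks its cheapest; new service cost 291, saving 0.
Extra fixed cost: 1. Net change = 1 − 0 = 1.
(Totals: 614 → 615.)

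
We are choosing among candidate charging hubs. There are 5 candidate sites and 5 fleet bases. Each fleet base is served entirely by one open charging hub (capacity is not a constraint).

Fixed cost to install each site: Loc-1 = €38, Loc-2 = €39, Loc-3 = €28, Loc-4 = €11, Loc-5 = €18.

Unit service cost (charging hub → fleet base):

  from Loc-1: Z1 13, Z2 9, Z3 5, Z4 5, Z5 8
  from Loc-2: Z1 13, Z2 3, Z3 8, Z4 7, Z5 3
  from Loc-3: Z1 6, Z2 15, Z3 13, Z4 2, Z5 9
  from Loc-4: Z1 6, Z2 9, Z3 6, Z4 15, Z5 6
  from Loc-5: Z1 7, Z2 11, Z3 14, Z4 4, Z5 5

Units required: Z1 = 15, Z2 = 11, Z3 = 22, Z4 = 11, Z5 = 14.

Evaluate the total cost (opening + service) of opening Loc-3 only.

Total cost: 717

Each fleet base is assigned to its cheapest site among the open ones.
{Loc-3}: Z1→Loc-3 6·15=90, Z2→Loc-3 15·11=165, Z3→Loc-3 13·22=286, Z4→Loc-3 2·11=22, Z5→Loc-3 9·14=126. Service 689; fixed 28; total 717.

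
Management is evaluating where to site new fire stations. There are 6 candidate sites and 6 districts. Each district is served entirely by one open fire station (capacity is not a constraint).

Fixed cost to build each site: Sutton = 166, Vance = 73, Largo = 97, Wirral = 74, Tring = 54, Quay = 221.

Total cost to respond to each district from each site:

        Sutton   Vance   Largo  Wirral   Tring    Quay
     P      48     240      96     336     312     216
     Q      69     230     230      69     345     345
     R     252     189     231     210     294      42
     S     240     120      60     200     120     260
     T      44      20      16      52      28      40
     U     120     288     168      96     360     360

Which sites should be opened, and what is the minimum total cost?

Open Largo and Wirral; minimum total cost 718.

For any fixed open set, each district goes to its cheapest open site; total = fixed + service.
{Largo, Wirral}: P→Largo 96, Q→Wirral 69, R→Wirral 210, S→Largo 60, T→Largo 16, U→Wirral 96. Service 547; fixed 171; total 718.
{Vance, Largo, Wirral}: P→Largo 96, Q→Wirral 69, R→Vance 189, S→Largo 60, T→Largo 16, U→Wirral 96. Service 526; fixed 244; total 770.
{Largo, Wirral, Quay}: P→Largo 96, Q→Wirral 69, R→Quay 42, S→Largo 60, T→Largo 16, U→Wirral 96. Service 379; fixed 392; total 771.
{Sutton, Vance, Largo, Wirral, Tring, Quay}: P→Sutton 48, Q→Sutton 69, R→Quay 42, S→Largo 60, T→Largo 16, U→Wirral 96. Service 331; fixed 685; total 1016.
No other subset beats 718.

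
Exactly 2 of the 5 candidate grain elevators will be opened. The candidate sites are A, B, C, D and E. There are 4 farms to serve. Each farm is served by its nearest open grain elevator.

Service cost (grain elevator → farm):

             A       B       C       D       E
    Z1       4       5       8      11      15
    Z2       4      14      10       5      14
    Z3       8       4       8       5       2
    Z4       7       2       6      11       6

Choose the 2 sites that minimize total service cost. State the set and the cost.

Choose A and B; total service cost 14.

With exactly 2 open, each farm uses its cheapest among the chosen.
{A, B}: Z1→A 4, Z2→A 4, Z3→B 4, Z4→B 2. Service cost 14.
{A, E}: service cost 16
{B, D}: service cost 16
Among all 10 size-2 choices, {A, B} is lowest.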